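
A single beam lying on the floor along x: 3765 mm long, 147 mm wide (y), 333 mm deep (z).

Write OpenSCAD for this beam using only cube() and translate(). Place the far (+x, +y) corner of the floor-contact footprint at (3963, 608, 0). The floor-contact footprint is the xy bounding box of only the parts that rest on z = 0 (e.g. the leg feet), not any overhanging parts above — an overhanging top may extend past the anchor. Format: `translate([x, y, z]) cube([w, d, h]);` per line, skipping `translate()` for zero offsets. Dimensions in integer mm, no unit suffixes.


translate([198, 461, 0]) cube([3765, 147, 333]);


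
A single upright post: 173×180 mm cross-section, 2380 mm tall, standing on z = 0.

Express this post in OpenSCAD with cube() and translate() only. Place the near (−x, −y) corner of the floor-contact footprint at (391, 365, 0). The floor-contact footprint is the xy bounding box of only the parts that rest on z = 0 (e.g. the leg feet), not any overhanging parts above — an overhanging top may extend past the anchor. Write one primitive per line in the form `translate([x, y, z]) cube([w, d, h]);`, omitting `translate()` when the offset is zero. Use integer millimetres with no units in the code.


translate([391, 365, 0]) cube([173, 180, 2380]);


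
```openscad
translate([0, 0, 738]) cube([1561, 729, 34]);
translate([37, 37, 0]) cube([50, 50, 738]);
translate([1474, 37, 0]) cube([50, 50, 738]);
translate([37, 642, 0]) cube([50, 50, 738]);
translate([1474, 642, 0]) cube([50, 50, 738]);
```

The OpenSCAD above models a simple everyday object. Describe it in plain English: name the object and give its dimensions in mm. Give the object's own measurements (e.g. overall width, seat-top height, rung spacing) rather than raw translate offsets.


A table: top 1561 mm (x) × 729 mm (y), 34 mm thick, upper face at z = 772 mm, on four 50×50 mm square legs, each inset 37 mm from the nearest pair of top edges from z = 0 to the bottom of the top.


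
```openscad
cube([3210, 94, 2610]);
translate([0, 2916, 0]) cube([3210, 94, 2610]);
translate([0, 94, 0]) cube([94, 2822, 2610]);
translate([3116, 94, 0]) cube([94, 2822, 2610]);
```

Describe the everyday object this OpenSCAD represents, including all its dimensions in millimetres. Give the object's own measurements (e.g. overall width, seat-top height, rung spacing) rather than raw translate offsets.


The wall frame of a small rectangular building: four walls, each 2610 mm tall and 94 mm thick, enclosing a footprint 3210 mm (x) by 3010 mm (y) outside-to-outside, with no floor or roof. The front and back walls (the −y and +y sides) span the full width; the two side walls fit between them.


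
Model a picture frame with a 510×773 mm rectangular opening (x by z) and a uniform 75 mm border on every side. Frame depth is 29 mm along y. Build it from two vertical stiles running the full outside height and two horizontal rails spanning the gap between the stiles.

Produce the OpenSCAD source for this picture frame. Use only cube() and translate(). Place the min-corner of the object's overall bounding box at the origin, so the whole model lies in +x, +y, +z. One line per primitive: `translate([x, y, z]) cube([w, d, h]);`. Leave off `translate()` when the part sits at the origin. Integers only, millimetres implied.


cube([75, 29, 923]);
translate([585, 0, 0]) cube([75, 29, 923]);
translate([75, 0, 0]) cube([510, 29, 75]);
translate([75, 0, 848]) cube([510, 29, 75]);


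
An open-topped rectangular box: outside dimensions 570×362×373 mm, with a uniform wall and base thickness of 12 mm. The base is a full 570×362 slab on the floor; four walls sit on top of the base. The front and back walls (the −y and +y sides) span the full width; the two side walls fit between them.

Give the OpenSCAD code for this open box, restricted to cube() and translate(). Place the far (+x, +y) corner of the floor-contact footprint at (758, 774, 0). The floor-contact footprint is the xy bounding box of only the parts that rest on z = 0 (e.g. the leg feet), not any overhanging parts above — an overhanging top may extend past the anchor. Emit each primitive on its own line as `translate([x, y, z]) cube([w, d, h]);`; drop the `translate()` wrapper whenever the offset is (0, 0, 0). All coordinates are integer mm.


translate([188, 412, 0]) cube([570, 362, 12]);
translate([188, 412, 12]) cube([570, 12, 361]);
translate([188, 762, 12]) cube([570, 12, 361]);
translate([188, 424, 12]) cube([12, 338, 361]);
translate([746, 424, 12]) cube([12, 338, 361]);


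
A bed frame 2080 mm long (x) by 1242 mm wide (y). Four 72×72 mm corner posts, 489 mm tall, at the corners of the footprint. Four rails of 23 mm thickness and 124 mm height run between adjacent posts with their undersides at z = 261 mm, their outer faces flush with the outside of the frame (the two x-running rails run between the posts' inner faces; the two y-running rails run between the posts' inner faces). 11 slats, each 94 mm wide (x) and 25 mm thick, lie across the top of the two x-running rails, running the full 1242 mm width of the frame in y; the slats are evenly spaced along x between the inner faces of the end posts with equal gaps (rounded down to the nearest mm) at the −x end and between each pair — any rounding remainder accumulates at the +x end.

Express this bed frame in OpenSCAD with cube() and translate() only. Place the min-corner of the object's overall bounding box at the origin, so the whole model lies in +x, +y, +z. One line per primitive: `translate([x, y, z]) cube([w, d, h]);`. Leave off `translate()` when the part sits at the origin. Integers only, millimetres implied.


cube([72, 72, 489]);
translate([0, 1170, 0]) cube([72, 72, 489]);
translate([2008, 0, 0]) cube([72, 72, 489]);
translate([2008, 1170, 0]) cube([72, 72, 489]);
translate([72, 0, 261]) cube([1936, 23, 124]);
translate([72, 1219, 261]) cube([1936, 23, 124]);
translate([0, 72, 261]) cube([23, 1098, 124]);
translate([2057, 72, 261]) cube([23, 1098, 124]);
translate([147, 0, 385]) cube([94, 1242, 25]);
translate([316, 0, 385]) cube([94, 1242, 25]);
translate([485, 0, 385]) cube([94, 1242, 25]);
translate([654, 0, 385]) cube([94, 1242, 25]);
translate([823, 0, 385]) cube([94, 1242, 25]);
translate([992, 0, 385]) cube([94, 1242, 25]);
translate([1161, 0, 385]) cube([94, 1242, 25]);
translate([1330, 0, 385]) cube([94, 1242, 25]);
translate([1499, 0, 385]) cube([94, 1242, 25]);
translate([1668, 0, 385]) cube([94, 1242, 25]);
translate([1837, 0, 385]) cube([94, 1242, 25]);


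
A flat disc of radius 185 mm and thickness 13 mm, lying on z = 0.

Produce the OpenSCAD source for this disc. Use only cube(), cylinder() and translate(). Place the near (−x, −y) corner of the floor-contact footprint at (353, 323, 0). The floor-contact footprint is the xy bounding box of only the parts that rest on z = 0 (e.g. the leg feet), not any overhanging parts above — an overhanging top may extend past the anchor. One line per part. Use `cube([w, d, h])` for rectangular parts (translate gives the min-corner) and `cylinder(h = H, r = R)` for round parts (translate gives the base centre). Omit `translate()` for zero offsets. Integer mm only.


translate([538, 508, 0]) cylinder(h = 13, r = 185);


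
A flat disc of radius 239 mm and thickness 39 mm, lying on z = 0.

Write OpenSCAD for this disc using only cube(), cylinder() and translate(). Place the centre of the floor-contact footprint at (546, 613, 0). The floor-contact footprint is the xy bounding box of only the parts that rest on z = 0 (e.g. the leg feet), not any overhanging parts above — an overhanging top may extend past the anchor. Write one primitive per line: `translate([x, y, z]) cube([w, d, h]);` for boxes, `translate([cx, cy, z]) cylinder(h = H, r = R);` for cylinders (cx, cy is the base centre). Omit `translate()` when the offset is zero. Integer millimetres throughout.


translate([546, 613, 0]) cylinder(h = 39, r = 239);


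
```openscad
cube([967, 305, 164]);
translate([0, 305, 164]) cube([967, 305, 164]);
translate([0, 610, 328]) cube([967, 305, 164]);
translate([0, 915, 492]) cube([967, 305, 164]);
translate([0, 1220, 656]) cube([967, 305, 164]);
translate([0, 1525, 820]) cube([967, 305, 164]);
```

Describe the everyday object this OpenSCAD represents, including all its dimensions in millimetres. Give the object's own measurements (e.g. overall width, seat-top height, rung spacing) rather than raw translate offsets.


A straight staircase of 6 solid steps. Each step is 967 mm wide (x), 305 mm deep (y, the going) and 164 mm tall (the rise). The first step rests on the floor; each subsequent step sits one going further in +y and one rise higher in +z, directly behind and above the previous step with no overlap.


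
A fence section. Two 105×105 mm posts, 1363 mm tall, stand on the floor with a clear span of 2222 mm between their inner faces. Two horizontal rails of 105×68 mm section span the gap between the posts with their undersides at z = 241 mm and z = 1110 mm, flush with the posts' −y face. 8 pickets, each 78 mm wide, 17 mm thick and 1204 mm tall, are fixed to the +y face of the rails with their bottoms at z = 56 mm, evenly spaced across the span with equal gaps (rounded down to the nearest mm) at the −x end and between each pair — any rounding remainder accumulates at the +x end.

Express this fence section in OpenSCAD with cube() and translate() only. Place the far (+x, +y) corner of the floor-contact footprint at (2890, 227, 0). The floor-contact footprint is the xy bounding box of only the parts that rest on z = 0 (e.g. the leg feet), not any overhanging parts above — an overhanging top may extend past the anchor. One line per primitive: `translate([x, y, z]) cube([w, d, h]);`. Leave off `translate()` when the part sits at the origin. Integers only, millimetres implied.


translate([458, 122, 0]) cube([105, 105, 1363]);
translate([2785, 122, 0]) cube([105, 105, 1363]);
translate([563, 122, 241]) cube([2222, 105, 68]);
translate([563, 122, 1110]) cube([2222, 105, 68]);
translate([740, 227, 56]) cube([78, 17, 1204]);
translate([995, 227, 56]) cube([78, 17, 1204]);
translate([1250, 227, 56]) cube([78, 17, 1204]);
translate([1505, 227, 56]) cube([78, 17, 1204]);
translate([1760, 227, 56]) cube([78, 17, 1204]);
translate([2015, 227, 56]) cube([78, 17, 1204]);
translate([2270, 227, 56]) cube([78, 17, 1204]);
translate([2525, 227, 56]) cube([78, 17, 1204]);


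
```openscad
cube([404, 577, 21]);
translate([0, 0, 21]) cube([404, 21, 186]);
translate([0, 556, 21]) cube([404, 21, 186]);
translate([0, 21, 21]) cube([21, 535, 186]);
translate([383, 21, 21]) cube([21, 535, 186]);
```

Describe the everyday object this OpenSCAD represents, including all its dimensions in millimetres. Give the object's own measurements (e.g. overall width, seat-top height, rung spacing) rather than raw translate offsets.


An open-topped rectangular box: outside dimensions 404×577×207 mm, with a uniform wall and base thickness of 21 mm. The base is a full 404×577 slab on the floor; four walls sit on top of the base. The front and back walls (the −y and +y sides) span the full width; the two side walls fit between them.


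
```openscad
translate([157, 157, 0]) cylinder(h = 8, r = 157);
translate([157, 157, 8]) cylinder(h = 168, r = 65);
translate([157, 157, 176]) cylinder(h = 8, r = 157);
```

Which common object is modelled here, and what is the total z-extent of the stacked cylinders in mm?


A spool. The overall height is 184 mm.

Three coaxial cylinders, large–small–large — a spool. Two 8 mm flanges and a 168 mm core give 8 + 168 + 8 = 184 mm.


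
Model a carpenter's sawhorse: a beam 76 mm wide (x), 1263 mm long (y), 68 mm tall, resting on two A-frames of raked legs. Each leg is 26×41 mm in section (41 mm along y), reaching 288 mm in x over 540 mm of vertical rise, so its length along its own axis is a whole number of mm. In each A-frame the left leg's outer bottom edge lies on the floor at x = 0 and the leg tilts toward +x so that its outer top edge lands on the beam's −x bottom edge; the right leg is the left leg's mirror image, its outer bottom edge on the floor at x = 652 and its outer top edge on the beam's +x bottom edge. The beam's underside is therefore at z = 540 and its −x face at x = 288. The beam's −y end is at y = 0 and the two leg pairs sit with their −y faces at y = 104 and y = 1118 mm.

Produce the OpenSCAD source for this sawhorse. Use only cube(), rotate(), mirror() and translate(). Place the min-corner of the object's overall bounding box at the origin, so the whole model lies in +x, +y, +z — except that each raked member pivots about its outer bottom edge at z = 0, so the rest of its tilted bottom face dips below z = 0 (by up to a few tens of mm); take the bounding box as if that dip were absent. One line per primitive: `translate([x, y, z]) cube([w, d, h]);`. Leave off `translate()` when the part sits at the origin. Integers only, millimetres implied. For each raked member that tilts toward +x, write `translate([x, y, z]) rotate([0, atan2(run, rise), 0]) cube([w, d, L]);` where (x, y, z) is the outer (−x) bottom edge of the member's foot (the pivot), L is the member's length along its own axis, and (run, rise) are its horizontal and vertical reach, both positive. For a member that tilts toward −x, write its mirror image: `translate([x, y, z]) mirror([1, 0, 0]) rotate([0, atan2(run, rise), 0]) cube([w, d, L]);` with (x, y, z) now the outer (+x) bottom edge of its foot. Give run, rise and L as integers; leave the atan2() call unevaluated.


translate([288, 0, 540]) cube([76, 1263, 68]);
translate([0, 104, 0]) rotate([0, atan2(288, 540), 0]) cube([26, 41, 612]);
translate([652, 104, 0]) mirror([1, 0, 0]) rotate([0, atan2(288, 540), 0]) cube([26, 41, 612]);
translate([0, 1118, 0]) rotate([0, atan2(288, 540), 0]) cube([26, 41, 612]);
translate([652, 1118, 0]) mirror([1, 0, 0]) rotate([0, atan2(288, 540), 0]) cube([26, 41, 612]);


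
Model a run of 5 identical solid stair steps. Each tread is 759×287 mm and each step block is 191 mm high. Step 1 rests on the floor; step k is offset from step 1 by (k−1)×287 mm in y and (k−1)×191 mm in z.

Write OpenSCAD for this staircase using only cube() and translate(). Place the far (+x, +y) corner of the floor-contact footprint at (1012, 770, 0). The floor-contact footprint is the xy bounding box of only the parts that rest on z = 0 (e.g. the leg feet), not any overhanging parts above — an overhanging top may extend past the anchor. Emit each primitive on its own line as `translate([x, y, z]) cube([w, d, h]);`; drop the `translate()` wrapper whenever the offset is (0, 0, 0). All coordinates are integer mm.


translate([253, 483, 0]) cube([759, 287, 191]);
translate([253, 770, 191]) cube([759, 287, 191]);
translate([253, 1057, 382]) cube([759, 287, 191]);
translate([253, 1344, 573]) cube([759, 287, 191]);
translate([253, 1631, 764]) cube([759, 287, 191]);


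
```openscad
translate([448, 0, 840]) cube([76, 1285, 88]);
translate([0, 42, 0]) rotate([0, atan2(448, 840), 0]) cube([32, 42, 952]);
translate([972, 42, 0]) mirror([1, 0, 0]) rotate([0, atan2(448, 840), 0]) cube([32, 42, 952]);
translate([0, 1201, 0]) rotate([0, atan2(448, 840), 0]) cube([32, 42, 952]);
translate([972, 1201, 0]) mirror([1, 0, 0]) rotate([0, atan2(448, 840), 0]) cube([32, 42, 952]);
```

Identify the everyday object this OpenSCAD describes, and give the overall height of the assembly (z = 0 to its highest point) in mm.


A sawhorse. The overall height is 928 mm.

A beam across two mirrored pairs of raked legs — a sawhorse. The beam's underside is at z = 840 (matching the legs' vertical rise in atan2(448, 840)) and the beam is 88 mm tall, so its top is at 840 + 88 = 928 mm. The raked legs top out at the beam's underside, so that is the highest point.


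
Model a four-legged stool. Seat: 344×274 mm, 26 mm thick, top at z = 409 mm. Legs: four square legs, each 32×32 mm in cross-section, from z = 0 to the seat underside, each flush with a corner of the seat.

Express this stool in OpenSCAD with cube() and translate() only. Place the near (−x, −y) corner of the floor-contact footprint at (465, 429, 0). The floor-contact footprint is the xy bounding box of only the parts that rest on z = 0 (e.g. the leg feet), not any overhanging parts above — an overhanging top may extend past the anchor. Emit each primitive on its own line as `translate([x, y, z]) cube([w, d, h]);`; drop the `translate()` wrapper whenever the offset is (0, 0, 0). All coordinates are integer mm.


// leg_h = 409 - 26 = 383
translate([465, 429, 383]) cube([344, 274, 26]);
translate([465, 429, 0]) cube([32, 32, 383]);
translate([777, 429, 0]) cube([32, 32, 383]);
translate([465, 671, 0]) cube([32, 32, 383]);
translate([777, 671, 0]) cube([32, 32, 383]);


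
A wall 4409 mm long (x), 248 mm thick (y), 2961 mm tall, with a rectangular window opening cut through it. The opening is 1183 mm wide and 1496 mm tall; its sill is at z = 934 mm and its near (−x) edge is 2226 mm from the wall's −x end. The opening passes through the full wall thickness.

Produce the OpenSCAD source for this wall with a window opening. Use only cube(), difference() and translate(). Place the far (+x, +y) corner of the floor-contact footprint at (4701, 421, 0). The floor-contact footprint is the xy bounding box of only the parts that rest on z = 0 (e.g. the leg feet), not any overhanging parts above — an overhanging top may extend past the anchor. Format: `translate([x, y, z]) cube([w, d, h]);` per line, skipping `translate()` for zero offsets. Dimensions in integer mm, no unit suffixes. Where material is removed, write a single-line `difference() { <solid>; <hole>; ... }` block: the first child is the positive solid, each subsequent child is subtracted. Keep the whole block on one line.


difference() { translate([292, 173, 0]) cube([4409, 248, 2961]); translate([2518, 173, 934]) cube([1183, 248, 1496]); }


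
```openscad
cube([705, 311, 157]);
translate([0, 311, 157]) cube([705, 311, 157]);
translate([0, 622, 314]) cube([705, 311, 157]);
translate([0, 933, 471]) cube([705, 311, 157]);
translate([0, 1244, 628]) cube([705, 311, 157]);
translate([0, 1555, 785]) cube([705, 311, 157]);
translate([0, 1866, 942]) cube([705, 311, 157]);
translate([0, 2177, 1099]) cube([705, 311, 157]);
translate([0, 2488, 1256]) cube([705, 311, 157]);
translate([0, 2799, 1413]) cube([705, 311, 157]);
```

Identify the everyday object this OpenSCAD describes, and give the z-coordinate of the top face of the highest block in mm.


A staircase. The total rise is 1570 mm.

10 identical blocks, each offset up and back from the previous — a staircase. Each step is 157 mm tall and there are 10 of them, so the total rise is 10 × 157 = 1570 mm.


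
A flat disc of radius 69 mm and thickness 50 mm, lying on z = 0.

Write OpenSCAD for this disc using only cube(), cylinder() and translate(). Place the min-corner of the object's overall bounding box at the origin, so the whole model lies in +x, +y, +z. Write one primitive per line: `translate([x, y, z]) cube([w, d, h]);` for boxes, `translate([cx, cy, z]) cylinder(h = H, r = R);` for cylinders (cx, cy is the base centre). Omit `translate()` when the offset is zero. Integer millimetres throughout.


translate([69, 69, 0]) cylinder(h = 50, r = 69);


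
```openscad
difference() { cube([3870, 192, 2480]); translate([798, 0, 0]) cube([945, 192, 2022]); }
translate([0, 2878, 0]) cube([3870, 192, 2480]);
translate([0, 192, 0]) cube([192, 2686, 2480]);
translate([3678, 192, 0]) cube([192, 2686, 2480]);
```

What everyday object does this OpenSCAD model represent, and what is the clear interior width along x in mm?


A single room. The interior width is 3486 mm.

Four walls enclosing a rectangle with a door in the front wall — a room. Outside width 3870 minus two 192 mm walls gives 3486 mm.


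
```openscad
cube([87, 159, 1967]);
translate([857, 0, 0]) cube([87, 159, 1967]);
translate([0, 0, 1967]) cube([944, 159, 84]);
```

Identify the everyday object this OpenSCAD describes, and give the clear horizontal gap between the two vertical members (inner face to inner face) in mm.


A door frame. The clear opening width is 770 mm.

Two 1967 mm tall posts with a header on top — a door frame. The left jamb is 87 mm wide at x = 0; the right jamb starts at x = 857. The clear opening is 857 − 87 = 770 mm.


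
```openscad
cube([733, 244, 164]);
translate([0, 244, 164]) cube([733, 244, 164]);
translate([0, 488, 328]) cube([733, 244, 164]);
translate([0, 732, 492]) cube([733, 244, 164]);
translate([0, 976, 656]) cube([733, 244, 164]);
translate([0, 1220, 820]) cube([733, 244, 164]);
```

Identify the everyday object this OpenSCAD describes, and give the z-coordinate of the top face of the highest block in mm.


A staircase. The total rise is 984 mm.

6 identical blocks, each offset up and back from the previous — a staircase. Each step is 164 mm tall and there are 6 of them, so the total rise is 6 × 164 = 984 mm.


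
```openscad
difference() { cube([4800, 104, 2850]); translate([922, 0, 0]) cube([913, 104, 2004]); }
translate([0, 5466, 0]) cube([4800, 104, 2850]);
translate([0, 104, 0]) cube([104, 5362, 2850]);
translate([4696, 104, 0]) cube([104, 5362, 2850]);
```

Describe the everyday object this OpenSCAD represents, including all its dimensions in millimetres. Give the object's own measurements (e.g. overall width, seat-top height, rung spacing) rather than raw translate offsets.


A single room: four walls, each 2850 mm tall and 104 mm thick, enclosing an outside footprint 4800×5570 mm (x × y), no floor or roof. The front and back walls (−y and +y sides) run the full x-width; the side walls fit between their inner faces. A door opening 913 mm wide and 2004 mm tall is cut through the front wall from the floor up, its −x edge 922 mm from the wall's −x end.


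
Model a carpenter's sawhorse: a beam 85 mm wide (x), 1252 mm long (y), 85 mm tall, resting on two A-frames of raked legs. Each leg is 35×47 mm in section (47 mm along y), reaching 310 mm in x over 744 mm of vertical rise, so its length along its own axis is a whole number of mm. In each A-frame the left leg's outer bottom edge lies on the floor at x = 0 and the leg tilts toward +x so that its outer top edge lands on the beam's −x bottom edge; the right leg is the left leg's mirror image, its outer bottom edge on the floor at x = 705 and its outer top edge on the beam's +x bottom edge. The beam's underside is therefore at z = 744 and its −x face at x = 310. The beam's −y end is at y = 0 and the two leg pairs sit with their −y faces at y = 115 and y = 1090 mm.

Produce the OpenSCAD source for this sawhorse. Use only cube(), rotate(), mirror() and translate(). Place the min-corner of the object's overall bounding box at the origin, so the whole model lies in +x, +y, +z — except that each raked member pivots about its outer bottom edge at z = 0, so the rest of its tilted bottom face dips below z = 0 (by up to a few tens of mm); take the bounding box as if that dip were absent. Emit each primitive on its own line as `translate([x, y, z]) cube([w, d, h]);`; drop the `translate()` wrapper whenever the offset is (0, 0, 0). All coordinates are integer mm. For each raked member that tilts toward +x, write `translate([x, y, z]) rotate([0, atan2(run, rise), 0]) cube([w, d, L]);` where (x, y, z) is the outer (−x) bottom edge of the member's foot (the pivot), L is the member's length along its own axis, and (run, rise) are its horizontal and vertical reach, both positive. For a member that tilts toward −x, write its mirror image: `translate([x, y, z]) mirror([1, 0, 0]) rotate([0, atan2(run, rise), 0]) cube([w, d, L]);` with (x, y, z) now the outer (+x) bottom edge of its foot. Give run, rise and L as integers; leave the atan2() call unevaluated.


translate([310, 0, 744]) cube([85, 1252, 85]);
translate([0, 115, 0]) rotate([0, atan2(310, 744), 0]) cube([35, 47, 806]);
translate([705, 115, 0]) mirror([1, 0, 0]) rotate([0, atan2(310, 744), 0]) cube([35, 47, 806]);
translate([0, 1090, 0]) rotate([0, atan2(310, 744), 0]) cube([35, 47, 806]);
translate([705, 1090, 0]) mirror([1, 0, 0]) rotate([0, atan2(310, 744), 0]) cube([35, 47, 806]);


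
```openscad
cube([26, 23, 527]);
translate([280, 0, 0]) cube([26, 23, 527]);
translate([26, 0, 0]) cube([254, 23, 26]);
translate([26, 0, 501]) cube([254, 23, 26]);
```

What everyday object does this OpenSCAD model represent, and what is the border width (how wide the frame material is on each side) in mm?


A picture frame. The border width is 26 mm.

Four thin pieces enclosing a rectangular opening — a picture frame. The two full-height stiles are 527 mm tall; the top rail sits at z = 501 and is 26 mm tall, so the border above the opening is 527 − 501 = 26 mm, matching the stile x-width.


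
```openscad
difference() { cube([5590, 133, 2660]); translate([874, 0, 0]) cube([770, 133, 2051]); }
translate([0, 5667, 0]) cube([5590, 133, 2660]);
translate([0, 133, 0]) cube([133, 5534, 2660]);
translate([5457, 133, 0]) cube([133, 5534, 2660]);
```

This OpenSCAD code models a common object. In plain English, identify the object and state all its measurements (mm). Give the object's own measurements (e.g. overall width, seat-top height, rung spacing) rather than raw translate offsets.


A single room: four walls, each 2660 mm tall and 133 mm thick, enclosing an outside footprint 5590×5800 mm (x × y), no floor or roof. The front and back walls (−y and +y sides) run the full x-width; the side walls fit between their inner faces. A door opening 770 mm wide and 2051 mm tall is cut through the front wall from the floor up, its −x edge 874 mm from the wall's −x end.


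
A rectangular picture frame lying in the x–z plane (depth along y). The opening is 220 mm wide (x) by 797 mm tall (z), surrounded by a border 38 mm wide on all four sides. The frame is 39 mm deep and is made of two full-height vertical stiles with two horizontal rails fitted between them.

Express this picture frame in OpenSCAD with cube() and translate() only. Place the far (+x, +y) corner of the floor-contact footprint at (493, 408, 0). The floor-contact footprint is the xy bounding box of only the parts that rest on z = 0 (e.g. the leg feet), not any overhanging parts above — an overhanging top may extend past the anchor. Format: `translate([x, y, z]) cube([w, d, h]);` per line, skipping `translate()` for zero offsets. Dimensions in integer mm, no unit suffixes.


translate([197, 369, 0]) cube([38, 39, 873]);
translate([455, 369, 0]) cube([38, 39, 873]);
translate([235, 369, 0]) cube([220, 39, 38]);
translate([235, 369, 835]) cube([220, 39, 38]);


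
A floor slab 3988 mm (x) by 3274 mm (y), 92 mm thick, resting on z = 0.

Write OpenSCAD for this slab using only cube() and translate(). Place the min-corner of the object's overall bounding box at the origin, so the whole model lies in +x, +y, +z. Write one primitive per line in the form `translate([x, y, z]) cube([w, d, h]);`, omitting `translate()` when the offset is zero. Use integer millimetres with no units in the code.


cube([3988, 3274, 92]);


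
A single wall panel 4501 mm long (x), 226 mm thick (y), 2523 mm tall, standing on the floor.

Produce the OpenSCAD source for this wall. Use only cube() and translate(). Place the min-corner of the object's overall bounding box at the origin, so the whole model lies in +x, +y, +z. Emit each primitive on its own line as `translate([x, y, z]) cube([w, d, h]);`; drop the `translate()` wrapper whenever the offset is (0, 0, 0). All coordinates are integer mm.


cube([4501, 226, 2523]);


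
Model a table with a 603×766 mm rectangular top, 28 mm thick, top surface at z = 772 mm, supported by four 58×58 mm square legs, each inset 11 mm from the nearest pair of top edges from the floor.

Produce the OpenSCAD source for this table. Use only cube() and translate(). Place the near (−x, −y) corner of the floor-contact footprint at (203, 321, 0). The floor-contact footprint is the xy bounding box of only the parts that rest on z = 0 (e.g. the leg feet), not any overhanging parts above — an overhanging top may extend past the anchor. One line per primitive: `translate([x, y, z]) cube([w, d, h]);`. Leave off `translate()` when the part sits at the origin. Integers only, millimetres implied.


translate([192, 310, 744]) cube([603, 766, 28]);
translate([203, 321, 0]) cube([58, 58, 744]);
translate([726, 321, 0]) cube([58, 58, 744]);
translate([203, 1007, 0]) cube([58, 58, 744]);
translate([726, 1007, 0]) cube([58, 58, 744]);


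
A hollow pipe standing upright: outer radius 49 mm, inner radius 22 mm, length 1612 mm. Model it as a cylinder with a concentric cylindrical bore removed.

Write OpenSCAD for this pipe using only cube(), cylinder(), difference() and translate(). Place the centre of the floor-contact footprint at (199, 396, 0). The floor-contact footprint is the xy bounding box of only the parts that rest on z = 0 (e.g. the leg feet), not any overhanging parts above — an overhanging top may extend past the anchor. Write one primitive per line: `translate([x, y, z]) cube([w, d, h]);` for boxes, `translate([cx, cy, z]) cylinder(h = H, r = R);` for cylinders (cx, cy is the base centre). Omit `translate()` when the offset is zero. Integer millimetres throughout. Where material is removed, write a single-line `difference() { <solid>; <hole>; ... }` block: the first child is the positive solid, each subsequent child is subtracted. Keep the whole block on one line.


difference() { translate([199, 396, 0]) cylinder(h = 1612, r = 49); translate([199, 396, 0]) cylinder(h = 1612, r = 22); }


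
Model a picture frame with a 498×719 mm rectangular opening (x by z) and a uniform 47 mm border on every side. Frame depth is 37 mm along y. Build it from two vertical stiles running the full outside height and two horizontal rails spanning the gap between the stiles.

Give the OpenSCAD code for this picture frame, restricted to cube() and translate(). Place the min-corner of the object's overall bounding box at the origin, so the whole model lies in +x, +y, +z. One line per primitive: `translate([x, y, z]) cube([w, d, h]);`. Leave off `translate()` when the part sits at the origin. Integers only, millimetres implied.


cube([47, 37, 813]);
translate([545, 0, 0]) cube([47, 37, 813]);
translate([47, 0, 0]) cube([498, 37, 47]);
translate([47, 0, 766]) cube([498, 37, 47]);


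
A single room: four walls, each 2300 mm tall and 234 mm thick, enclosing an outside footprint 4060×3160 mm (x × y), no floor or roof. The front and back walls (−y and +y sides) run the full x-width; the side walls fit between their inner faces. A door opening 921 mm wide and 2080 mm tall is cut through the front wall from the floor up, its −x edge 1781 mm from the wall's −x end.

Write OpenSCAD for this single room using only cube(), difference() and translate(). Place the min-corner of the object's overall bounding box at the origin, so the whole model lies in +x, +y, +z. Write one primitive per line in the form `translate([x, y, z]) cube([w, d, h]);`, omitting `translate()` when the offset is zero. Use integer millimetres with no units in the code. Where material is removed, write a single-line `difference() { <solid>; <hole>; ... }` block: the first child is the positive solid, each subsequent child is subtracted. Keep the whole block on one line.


difference() { cube([4060, 234, 2300]); translate([1781, 0, 0]) cube([921, 234, 2080]); }
translate([0, 2926, 0]) cube([4060, 234, 2300]);
translate([0, 234, 0]) cube([234, 2692, 2300]);
translate([3826, 234, 0]) cube([234, 2692, 2300]);


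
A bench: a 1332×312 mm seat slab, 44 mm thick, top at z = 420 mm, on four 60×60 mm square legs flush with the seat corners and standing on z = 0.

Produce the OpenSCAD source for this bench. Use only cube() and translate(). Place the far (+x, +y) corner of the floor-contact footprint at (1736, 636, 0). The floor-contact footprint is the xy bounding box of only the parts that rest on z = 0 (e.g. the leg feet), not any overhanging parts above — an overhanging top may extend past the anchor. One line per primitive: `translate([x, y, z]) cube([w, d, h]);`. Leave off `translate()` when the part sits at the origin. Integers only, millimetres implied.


// leg_h = 420 − 44 = 376
translate([404, 324, 376]) cube([1332, 312, 44]);
translate([404, 324, 0]) cube([60, 60, 376]);
translate([404, 576, 0]) cube([60, 60, 376]);
translate([1676, 324, 0]) cube([60, 60, 376]);
translate([1676, 576, 0]) cube([60, 60, 376]);


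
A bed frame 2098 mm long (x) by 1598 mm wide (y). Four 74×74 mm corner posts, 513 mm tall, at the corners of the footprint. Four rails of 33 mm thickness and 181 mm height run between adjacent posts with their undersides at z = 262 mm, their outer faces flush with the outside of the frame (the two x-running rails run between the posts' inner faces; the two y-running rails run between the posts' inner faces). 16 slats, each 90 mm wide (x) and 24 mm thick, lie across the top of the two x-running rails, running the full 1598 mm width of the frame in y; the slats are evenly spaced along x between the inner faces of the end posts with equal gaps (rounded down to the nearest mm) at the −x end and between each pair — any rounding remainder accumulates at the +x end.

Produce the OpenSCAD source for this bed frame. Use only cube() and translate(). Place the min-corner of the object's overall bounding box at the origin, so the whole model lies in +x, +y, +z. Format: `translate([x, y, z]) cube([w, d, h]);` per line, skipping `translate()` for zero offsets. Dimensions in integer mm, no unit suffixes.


// slat z = rail_z + rail_h = 262 + 181 = 443
// slat gap = ⌊(1950 − 16·90) / 17⌋ = 30
cube([74, 74, 513]);
translate([0, 1524, 0]) cube([74, 74, 513]);
translate([2024, 0, 0]) cube([74, 74, 513]);
translate([2024, 1524, 0]) cube([74, 74, 513]);
translate([74, 0, 262]) cube([1950, 33, 181]);
translate([74, 1565, 262]) cube([1950, 33, 181]);
translate([0, 74, 262]) cube([33, 1450, 181]);
translate([2065, 74, 262]) cube([33, 1450, 181]);
translate([104, 0, 443]) cube([90, 1598, 24]);
translate([224, 0, 443]) cube([90, 1598, 24]);
translate([344, 0, 443]) cube([90, 1598, 24]);
translate([464, 0, 443]) cube([90, 1598, 24]);
translate([584, 0, 443]) cube([90, 1598, 24]);
translate([704, 0, 443]) cube([90, 1598, 24]);
translate([824, 0, 443]) cube([90, 1598, 24]);
translate([944, 0, 443]) cube([90, 1598, 24]);
translate([1064, 0, 443]) cube([90, 1598, 24]);
translate([1184, 0, 443]) cube([90, 1598, 24]);
translate([1304, 0, 443]) cube([90, 1598, 24]);
translate([1424, 0, 443]) cube([90, 1598, 24]);
translate([1544, 0, 443]) cube([90, 1598, 24]);
translate([1664, 0, 443]) cube([90, 1598, 24]);
translate([1784, 0, 443]) cube([90, 1598, 24]);
translate([1904, 0, 443]) cube([90, 1598, 24]);


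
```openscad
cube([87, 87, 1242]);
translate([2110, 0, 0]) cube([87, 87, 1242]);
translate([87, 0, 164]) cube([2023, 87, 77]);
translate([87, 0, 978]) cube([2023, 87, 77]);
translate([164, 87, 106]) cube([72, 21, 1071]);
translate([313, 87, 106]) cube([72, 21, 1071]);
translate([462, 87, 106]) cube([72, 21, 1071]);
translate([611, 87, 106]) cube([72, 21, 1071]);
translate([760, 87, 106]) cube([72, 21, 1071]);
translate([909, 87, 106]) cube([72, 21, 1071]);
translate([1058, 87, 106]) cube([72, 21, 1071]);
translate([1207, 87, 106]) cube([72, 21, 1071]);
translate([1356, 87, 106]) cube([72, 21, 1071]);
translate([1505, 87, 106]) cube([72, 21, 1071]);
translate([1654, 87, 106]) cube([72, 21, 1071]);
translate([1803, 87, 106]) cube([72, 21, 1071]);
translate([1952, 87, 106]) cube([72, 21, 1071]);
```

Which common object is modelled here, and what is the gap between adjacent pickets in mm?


A fence section. The picket gap is 77 mm.

Two posts, two rails, 13 pickets — a fence section. Span 2023 mm holds 13 pickets of 72 mm with 14 equal gaps: ⌊(2023 − 13·72) / 14⌋ = 77 mm.


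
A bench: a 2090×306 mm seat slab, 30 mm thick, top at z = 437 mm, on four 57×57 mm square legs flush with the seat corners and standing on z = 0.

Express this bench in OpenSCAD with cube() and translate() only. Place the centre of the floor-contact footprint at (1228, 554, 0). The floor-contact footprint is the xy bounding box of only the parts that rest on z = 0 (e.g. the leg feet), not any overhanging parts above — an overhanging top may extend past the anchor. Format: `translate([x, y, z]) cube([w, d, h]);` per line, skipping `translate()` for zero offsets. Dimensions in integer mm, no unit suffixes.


// leg_h = 437 − 30 = 407
translate([183, 401, 407]) cube([2090, 306, 30]);
translate([183, 401, 0]) cube([57, 57, 407]);
translate([183, 650, 0]) cube([57, 57, 407]);
translate([2216, 401, 0]) cube([57, 57, 407]);
translate([2216, 650, 0]) cube([57, 57, 407]);


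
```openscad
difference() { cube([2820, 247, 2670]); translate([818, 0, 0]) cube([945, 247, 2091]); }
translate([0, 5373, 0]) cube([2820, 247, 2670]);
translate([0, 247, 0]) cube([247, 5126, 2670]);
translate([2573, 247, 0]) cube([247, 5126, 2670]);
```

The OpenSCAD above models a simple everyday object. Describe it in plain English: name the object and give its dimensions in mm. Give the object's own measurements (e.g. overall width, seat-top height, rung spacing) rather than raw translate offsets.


A single room: four walls, each 2670 mm tall and 247 mm thick, enclosing an outside footprint 2820×5620 mm (x × y), no floor or roof. The front and back walls (−y and +y sides) run the full x-width; the side walls fit between their inner faces. A door opening 945 mm wide and 2091 mm tall is cut through the front wall from the floor up, its −x edge 818 mm from the wall's −x end.


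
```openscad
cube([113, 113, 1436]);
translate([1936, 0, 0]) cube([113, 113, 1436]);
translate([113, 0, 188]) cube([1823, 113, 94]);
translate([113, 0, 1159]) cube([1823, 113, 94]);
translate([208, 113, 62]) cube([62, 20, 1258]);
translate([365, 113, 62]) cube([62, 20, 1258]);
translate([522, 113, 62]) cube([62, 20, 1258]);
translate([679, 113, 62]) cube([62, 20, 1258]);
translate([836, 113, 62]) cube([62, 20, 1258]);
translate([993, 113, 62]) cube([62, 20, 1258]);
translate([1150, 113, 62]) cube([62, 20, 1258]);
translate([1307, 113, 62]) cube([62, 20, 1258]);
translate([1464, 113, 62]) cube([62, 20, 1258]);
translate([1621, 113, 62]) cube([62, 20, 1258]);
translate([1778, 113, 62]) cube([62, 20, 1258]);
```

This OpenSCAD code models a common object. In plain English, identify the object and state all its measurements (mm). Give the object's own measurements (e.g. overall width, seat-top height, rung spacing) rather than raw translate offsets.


A fence section. Two 113×113 mm posts, 1436 mm tall, stand on the floor with a clear span of 1823 mm between their inner faces. Two horizontal rails of 113×94 mm section span the gap between the posts with their undersides at z = 188 mm and z = 1159 mm, flush with the posts' −y face. 11 pickets, each 62 mm wide, 20 mm thick and 1258 mm tall, are fixed to the +y face of the rails with their bottoms at z = 62 mm, spaced across the span with a 95 mm gap after the −x post and between neighbouring pickets, with 96 mm left before the +x post.


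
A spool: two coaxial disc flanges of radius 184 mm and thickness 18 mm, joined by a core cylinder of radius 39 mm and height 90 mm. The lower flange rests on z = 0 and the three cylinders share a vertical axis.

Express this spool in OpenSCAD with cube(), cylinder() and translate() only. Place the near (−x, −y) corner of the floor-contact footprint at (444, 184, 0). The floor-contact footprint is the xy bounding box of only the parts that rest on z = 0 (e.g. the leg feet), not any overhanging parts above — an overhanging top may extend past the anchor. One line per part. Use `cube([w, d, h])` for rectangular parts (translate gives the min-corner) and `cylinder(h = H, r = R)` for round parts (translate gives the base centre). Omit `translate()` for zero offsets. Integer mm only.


translate([628, 368, 0]) cylinder(h = 18, r = 184);
translate([628, 368, 18]) cylinder(h = 90, r = 39);
translate([628, 368, 108]) cylinder(h = 18, r = 184);
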